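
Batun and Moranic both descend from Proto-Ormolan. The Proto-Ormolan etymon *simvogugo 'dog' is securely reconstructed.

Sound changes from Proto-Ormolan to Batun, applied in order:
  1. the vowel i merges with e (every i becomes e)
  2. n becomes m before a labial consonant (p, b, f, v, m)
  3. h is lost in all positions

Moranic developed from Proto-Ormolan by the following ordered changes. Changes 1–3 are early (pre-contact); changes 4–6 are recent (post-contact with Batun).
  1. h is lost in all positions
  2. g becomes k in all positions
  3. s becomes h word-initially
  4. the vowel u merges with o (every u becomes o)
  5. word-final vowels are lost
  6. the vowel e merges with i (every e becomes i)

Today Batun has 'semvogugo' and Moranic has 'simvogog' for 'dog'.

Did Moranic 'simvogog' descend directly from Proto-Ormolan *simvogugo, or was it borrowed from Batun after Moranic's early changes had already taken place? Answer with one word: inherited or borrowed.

borrowed

If inherited, *simvogugo would pass through all of Moranic's changes:
Moranic: start from *simvogugo.
  rule 1: no change — simvogugo
  rule 2 (unconditioned shift): simvogugo → simvokuko
  rule 3 (debuccalisation): simvokuko → himvokuko
  rule 4 (vowel merger): himvokuko → himvokoko
  rule 5 (apocope): himvokoko → himvokok
  rule 6: no change — himvokok
  ⇒ Moranic himvokok
If borrowed from Batun 'semvogugo' after the early changes, it would undergo only the recent ones:
  rule 4 (vowel merger): semvogugo → semvogogo
  rule 5 (apocope): semvogogo → semvogog
  rule 6 (vowel merger): semvogog → simvogog
  ⇒ as a loan: simvogog
Moranic 'simvogog' matches the loan outcome 'simvogog', not the inherited 'himvokok' — it skipped the early Moranic changes, so it was borrowed from Batun.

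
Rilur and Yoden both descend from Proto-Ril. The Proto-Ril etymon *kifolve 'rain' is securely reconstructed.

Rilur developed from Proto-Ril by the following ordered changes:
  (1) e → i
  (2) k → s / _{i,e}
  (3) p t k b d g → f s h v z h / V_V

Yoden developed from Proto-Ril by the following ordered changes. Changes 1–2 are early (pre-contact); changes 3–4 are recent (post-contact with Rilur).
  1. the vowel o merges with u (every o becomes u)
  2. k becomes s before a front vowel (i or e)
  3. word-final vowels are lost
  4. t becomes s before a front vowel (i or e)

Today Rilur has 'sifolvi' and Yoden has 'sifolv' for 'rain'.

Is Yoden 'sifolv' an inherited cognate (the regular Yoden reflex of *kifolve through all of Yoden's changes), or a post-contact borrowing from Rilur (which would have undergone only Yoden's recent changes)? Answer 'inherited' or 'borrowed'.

borrowed

If inherited, *kifolve would pass through all of Yoden's changes:
Yoden: start from *kifolve.
  rule 1 (vowel merger): kifolve → kifulve
  rule 2 (palatalisation): kifulve → sifulve
  rule 3 (apocope): sifulve → sifulv
  rule 4: no change — sifulv
  ⇒ Yoden sifulv
If borrowed from Rilur 'sifolvi' after the early changes, it would undergo only the recent ones:
  rule 3 (apocope): sifolvi → sifolv
  rule 4 (palatalisation): no change (sifolv)
  ⇒ as a loan: sifolv
Yoden 'sifolv' matches the loan outcome 'sifolv', not the inherited 'sifulv' — it skipped the early Yoden changes, so it was borrowed from Rilur.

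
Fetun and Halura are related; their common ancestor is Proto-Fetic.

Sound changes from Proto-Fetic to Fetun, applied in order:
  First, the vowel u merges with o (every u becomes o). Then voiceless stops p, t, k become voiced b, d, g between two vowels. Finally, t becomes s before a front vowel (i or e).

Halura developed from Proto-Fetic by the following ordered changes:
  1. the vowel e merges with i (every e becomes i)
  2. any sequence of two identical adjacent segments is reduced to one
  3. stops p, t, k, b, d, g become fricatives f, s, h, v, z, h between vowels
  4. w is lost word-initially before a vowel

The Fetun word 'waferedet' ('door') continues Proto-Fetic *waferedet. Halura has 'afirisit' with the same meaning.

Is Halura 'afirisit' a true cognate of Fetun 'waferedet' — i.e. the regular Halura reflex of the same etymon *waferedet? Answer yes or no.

no

Derive the expected Halura reflex of *waferedet:
Halura: *waferedet
  waferedet → wafiridit   [vowel merger]
  wafiridit (rule 2 does not apply)
  wafiridit → wafirizit   [intervocalic lenition]
  wafirizit → afirizit   [glide loss]
  giving Halura afirizit.
The regular Halura reflex would be 'afirizit', but the attested form is 'afirisit'. The correspondence is irregular, so they are not cognates (the Halura form has a different source).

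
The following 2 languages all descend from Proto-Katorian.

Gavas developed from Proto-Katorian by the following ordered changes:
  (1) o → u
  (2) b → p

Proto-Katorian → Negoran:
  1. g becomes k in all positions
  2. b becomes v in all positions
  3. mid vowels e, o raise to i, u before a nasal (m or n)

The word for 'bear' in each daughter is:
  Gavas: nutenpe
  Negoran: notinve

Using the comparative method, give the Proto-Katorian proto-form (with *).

*notenbe

Position 4: Gavas has e, Negoran has i. Gavas preserves e here (none of its changes turn any other segment into e), so the proto-segment is *e.
Position 2: Gavas has u, Negoran has o. Negoran preserves o here (none of its changes turn any other segment into o), so the proto-segment is *o.
Position 6: Gavas has p, Negoran has v. Taking the neighbouring segments as reconstructed: Gavas p could go back to *p or *b; Negoran v could go back to *b or *v — the one source consistent with every daughter is *b.
The remaining positions agree across the daughters. Check the candidate against every language:
Gavas: start from *notenbe.
  rule 1 (vowel merger): notenbe → nutenbe
  rule 2 (unconditioned shift): nutenbe → nutenpe
  ⇒ Gavas nutenpe
Negoran: *notenbe > notenve > notinve  (by unconditioned shift, pre-nasal raising)
Only *notenbe yields all of Gavas nutenpe, Negoran notinve.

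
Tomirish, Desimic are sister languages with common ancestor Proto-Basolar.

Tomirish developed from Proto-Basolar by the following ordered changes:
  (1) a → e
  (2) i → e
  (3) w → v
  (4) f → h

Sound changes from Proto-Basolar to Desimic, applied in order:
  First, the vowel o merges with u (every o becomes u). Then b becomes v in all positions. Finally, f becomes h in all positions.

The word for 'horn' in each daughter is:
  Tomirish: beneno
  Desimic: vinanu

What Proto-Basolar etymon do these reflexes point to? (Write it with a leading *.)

Position 6: Tomirish has o, Desimic has u. Tomirish preserves o here (none of its changes turn any other segment into o), so the proto-segment is *o.
Position 2: Tomirish has e, Desimic has i. Desimic preserves i here (none of its changes turn any other segment into i), so the proto-segment is *i.
Position 1: Tomirish has b, Desimic has v. Tomirish preserves b here (none of its changes turn any other segment into b), so the proto-segment is *b.
Verify the candidate proto-form against each daughter:
Tomirish: start from *binano.
  rule 1 (vowel merger): binano → bineno
  rule 2 (vowel merger): bineno → beneno
  rule 3: no change — beneno
  rule 4: no change — beneno
  ⇒ Tomirish beneno
Desimic: *binano
  binano → binanu   [vowel merger]
  binanu → vinanu   [unconditioned shift]
  vinanu (rule 3 does not apply)
  giving Desimic vinanu.
Only *binano yields all of Tomirish beneno, Desimic vinanu.

*binano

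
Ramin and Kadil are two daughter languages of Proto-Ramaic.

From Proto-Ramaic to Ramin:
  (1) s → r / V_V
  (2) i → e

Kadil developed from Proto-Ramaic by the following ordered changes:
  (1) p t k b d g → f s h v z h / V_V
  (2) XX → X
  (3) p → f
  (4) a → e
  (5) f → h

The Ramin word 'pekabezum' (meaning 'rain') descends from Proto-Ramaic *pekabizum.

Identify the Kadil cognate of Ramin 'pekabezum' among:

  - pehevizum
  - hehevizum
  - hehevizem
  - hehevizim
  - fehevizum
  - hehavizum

hehevizum

Kadil: *pekabizum > pehavizum > fehavizum > fehevizum > hehevizum  (by intervocalic lenition, unconditioned shift, vowel merger, unconditioned shift)
Only 'hehevizum' matches the regular Kadil development of *pekabizum.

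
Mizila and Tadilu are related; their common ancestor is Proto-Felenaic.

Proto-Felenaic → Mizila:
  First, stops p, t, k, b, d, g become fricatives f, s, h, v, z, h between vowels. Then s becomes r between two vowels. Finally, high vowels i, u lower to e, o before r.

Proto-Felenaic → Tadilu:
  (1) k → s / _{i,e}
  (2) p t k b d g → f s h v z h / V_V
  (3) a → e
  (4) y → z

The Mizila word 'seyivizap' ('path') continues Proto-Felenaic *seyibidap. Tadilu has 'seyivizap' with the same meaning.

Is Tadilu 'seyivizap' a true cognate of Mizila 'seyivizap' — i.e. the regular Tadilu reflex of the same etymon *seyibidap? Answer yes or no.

no

Derive the expected Tadilu reflex of *seyibidap:
Tadilu: *seyibidap
  seyibidap (rule 1 does not apply)
  seyibidap → seyivizap   [intervocalic lenition]
  seyivizap → seyivizep   [vowel merger]
  seyivizep → sezivizep   [unconditioned shift]
  giving Tadilu sezivizep.
The regular Tadilu reflex would be 'sezivizep', but the attested form is 'seyivizap'. The correspondence is irregular, so they are not cognates (the Tadilu form has a different source).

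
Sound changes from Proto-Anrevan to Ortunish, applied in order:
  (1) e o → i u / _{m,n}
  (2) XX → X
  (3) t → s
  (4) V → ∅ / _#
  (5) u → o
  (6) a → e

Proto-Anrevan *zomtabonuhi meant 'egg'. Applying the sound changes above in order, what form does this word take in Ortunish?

Ortunish: *zomtabonuhi > zumtabunuhi > zumsabunuhi > zumsabunuh > zomsabonoh > zomsebonoh  (by pre-nasal raising, unconditioned shift, apocope, vowel merger, vowel merger)

zomsebonoh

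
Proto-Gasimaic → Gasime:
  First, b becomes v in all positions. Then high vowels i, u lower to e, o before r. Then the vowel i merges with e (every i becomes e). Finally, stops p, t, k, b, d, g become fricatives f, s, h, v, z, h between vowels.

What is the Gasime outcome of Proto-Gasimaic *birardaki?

Gasime: start from *birardaki.
  rule 1 (unconditioned shift): birardaki → virardaki
  rule 2 (pre-rhotic lowering): virardaki → verardaki
  rule 3 (vowel merger): verardaki → verardake
  rule 4 (intervocalic lenition): verardake → verardahe
  ⇒ Gasime verardahe

verardahe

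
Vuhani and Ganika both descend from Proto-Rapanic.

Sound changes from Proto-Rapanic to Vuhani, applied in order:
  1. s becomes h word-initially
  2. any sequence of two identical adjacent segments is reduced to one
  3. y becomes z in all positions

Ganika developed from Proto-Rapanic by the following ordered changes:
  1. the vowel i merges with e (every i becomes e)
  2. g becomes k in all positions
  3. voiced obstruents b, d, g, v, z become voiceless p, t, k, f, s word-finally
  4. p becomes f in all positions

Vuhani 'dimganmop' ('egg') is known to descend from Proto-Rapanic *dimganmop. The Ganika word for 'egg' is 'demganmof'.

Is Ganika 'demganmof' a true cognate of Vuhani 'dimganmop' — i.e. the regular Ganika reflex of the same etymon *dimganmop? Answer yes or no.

no

Derive the expected Ganika reflex of *dimganmop:
Ganika: *dimganmop > demganmop > demkanmop > demkanmof  (by vowel merger, unconditioned shift, unconditioned shift)
The regular Ganika reflex would be 'demkanmof', but the attested form is 'demganmof'. The correspondence is irregular, so they are not cognates (the Ganika form has a different source).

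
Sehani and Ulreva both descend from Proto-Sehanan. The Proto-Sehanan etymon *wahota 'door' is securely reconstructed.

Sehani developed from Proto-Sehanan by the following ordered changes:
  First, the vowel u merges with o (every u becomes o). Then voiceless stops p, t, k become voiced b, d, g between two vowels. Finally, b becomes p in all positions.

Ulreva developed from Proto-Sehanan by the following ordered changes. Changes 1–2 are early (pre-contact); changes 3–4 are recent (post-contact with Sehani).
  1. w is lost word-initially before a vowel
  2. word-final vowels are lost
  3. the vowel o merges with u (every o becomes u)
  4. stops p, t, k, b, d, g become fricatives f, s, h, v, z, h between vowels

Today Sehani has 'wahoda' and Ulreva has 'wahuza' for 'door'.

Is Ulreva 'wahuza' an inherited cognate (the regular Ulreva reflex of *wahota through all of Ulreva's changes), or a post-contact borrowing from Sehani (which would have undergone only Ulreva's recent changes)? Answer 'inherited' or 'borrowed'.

borrowed

If inherited, *wahota would pass through all of Ulreva's changes:
Ulreva: *wahota > ahota > ahot > ahut  (by glide loss, apocope, vowel merger)
If borrowed from Sehani 'wahoda' after the early changes, it would undergo only the recent ones:
  rule 3 (vowel merger): wahoda → wahuda
  rule 4 (intervocalic lenition): wahuda → wahuza
  ⇒ as a loan: wahuza
Ulreva 'wahuza' matches the loan outcome 'wahuza', not the inherited 'ahut' — it skipped the early Ulreva changes, so it was borrowed from Sehani.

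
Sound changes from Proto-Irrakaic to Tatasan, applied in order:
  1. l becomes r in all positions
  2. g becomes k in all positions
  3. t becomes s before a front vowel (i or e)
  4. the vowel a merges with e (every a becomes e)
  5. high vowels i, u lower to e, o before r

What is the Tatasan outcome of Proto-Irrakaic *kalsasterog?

Tatasan: *kalsasterog
  kalsasterog → karsasterog   [unconditioned shift]
  karsasterog → karsasterok   [unconditioned shift]
  karsasterok → karsasserok   [palatalisation]
  karsasserok → kersesserok   [vowel merger]
  kersesserok (rule 5 does not apply)
  giving Tatasan kersesserok.

kersesserok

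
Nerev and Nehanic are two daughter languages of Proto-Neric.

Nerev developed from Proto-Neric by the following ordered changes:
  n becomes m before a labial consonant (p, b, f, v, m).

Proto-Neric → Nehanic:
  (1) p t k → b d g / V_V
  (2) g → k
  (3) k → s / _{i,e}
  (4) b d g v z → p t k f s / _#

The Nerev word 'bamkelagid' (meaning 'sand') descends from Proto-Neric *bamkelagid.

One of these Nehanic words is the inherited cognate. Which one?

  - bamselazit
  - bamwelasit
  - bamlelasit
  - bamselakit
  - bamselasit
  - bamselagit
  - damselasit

Nehanic: *bamkelagid
  bamkelagid (rule 1 does not apply)
  bamkelagid → bamkelakid   [unconditioned shift]
  bamkelakid → bamselasid   [palatalisation]
  bamselasid → bamselasit   [final devoicing]
  giving Nehanic bamselasit.
Among the options, 'bamselasit' alone shows every Nehanic change applied in order.

bamselasit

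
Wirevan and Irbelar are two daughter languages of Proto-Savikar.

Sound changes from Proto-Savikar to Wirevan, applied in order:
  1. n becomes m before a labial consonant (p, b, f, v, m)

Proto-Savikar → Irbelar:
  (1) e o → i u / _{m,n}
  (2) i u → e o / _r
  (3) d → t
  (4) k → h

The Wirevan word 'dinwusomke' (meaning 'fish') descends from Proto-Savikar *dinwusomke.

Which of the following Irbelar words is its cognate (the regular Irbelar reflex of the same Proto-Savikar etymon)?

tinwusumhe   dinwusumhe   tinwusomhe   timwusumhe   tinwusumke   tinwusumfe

Irbelar: start from *dinwusomke.
  rule 1 (pre-nasal raising): dinwusomke → dinwusumke
  rule 2: no change — dinwusumke
  rule 3 (unconditioned shift): dinwusumke → tinwusumke
  rule 4 (unconditioned shift): tinwusumke → tinwusumhe
  ⇒ Irbelar tinwusumhe
Only 'tinwusumhe' matches the regular Irbelar development of *dinwusomke.

tinwusumhe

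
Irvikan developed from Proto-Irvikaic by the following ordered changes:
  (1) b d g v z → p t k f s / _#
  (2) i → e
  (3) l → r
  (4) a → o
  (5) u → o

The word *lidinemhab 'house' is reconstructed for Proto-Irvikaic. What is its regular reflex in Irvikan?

redenemhop

Irvikan: *lidinemhab
  lidinemhab → lidinemhap   [final devoicing]
  lidinemhap → ledenemhap   [vowel merger]
  ledenemhap → redenemhap   [unconditioned shift]
  redenemhap → redenemhop   [vowel merger]
  redenemhop (rule 5 does not apply)
  giving Irvikan redenemhop.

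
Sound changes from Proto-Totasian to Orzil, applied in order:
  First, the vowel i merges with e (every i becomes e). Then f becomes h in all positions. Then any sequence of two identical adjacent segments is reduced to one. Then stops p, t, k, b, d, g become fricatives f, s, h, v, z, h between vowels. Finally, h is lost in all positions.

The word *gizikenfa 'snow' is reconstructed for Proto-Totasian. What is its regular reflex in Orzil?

Orzil: *gizikenfa
  gizikenfa → gezekenfa   [vowel merger]
  gezekenfa → gezekenha   [unconditioned shift]
  gezekenha (rule 3 does not apply)
  gezekenha → gezehenha   [intervocalic lenition]
  gezehenha → gezeena   [h-loss]
  giving Orzil gezeena.

gezeena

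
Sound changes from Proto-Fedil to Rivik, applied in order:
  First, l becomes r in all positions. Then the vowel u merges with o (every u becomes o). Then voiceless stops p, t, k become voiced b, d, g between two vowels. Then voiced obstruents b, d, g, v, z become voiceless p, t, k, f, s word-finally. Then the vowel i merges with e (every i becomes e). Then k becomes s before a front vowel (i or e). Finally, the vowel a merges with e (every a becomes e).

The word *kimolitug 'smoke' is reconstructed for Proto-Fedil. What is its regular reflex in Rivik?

semoredok

Rivik: *kimolitug > kimoritug > kimoritog > kimoridog > kimoridok > kemoredok > semoredok  (by unconditioned shift, vowel merger, intervocalic voicing, final devoicing, vowel merger, palatalisation)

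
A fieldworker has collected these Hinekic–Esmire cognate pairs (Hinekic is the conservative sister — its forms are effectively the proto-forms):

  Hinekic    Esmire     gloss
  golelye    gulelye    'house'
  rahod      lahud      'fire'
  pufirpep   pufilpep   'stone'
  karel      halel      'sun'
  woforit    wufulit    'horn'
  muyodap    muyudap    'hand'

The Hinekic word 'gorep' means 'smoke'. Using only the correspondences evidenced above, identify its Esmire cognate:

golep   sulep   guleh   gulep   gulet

woforit ~ wufulit — Hinekic o corresponds to Esmire u after a consonant, before r.
karel ~ halel — Hinekic r corresponds to Esmire l between vowels (before a front vowel).
Applying these to Hinekic 'gorep':
  gorep → gurep   (o→u after a consonant, before r)
  gurep → gulep   (r→l between vowels (before a front vowel))
So the Esmire cognate is 'gulep'.

gulep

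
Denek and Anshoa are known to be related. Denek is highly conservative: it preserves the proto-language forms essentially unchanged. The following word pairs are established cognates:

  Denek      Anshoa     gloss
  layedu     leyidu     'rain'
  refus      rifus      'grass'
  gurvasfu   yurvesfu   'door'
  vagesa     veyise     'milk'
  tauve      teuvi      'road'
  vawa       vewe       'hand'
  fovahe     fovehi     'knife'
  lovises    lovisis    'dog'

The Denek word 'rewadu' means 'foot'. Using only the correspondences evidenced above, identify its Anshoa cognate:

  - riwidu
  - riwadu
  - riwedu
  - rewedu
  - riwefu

layedu ~ leyidu, vagesa ~ veyise — Denek e corresponds to Anshoa i after a consonant, before a consonant other than r, m, n, p, b, f, v.
layedu ~ leyidu, gurvasfu ~ yurvesfu — Denek a corresponds to Anshoa e after a consonant, before a consonant other than r, m, n, p, b, f, v.
Applying these to Denek 'rewadu':
  rewadu → riwadu   (e→i after a consonant, before a consonant other than r, m, n, p, b, f, v)
  riwadu → riwedu   (a→e after a consonant, before a consonant other than r, m, n, p, b, f, v)
So the Anshoa cognate is 'riwedu'.

riwedu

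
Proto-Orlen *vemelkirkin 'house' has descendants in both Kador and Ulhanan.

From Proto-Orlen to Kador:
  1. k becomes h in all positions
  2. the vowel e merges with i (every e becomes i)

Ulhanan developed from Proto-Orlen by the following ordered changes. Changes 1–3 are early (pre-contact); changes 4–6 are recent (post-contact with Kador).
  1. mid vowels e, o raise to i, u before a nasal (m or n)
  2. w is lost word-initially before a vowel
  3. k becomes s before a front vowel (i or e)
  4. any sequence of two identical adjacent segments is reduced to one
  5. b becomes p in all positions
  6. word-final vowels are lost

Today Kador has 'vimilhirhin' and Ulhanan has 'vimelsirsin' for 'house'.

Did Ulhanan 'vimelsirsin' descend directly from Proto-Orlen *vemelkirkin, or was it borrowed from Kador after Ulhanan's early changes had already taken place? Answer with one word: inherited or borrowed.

inherited

If inherited, *vemelkirkin would pass through all of Ulhanan's changes:
Ulhanan: *vemelkirkin
  vemelkirkin → vimelkirkin   [pre-nasal raising]
  vimelkirkin (rule 2 does not apply)
  vimelkirkin → vimelsirsin   [palatalisation]
  vimelsirsin (rule 4 does not apply)
  vimelsirsin (rule 5 does not apply)
  vimelsirsin (rule 6 does not apply)
  giving Ulhanan vimelsirsin.
If borrowed from Kador 'vimilhirhin' after the early changes, it would undergo only the recent ones:
  rule 4 (degemination): no change (vimilhirhin)
  rule 5 (unconditioned shift): no change (vimilhirhin)
  rule 6 (apocope): no change (vimilhirhin)
  ⇒ as a loan: vimilhirhin
Ulhanan 'vimelsirsin' matches the inherited outcome exactly, so it is an inherited cognate, not a loan.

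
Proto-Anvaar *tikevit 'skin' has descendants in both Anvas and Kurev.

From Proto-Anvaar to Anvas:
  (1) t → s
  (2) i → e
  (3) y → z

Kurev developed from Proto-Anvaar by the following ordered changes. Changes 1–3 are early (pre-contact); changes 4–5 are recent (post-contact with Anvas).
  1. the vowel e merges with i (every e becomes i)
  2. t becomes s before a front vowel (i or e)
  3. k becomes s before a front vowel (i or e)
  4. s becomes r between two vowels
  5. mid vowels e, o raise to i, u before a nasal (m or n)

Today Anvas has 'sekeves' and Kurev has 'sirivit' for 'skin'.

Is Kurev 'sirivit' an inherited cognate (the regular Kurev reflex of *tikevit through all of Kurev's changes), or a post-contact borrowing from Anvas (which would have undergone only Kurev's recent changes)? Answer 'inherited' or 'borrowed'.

inherited

If inherited, *tikevit would pass through all of Kurev's changes:
Kurev: start from *tikevit.
  rule 1 (vowel merger): tikevit → tikivit
  rule 2 (palatalisation): tikivit → sikivit
  rule 3 (palatalisation): sikivit → sisivit
  rule 4 (rhotacism): sisivit → sirivit
  rule 5: no change — sirivit
  ⇒ Kurev sirivit
If borrowed from Anvas 'sekeves' after the early changes, it would undergo only the recent ones:
  rule 4 (rhotacism): no change (sekeves)
  rule 5 (pre-nasal raising): no change (sekeves)
  ⇒ as a loan: sekeves
Kurev 'sirivit' matches the inherited outcome exactly, so it is an inherited cognate, not a loan.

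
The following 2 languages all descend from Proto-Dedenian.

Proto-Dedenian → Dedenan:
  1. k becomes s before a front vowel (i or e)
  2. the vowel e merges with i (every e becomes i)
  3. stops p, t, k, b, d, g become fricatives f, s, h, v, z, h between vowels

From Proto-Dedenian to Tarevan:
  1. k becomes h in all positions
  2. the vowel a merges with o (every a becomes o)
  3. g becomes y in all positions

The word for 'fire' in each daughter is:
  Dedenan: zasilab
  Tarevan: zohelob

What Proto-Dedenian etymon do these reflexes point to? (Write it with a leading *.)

Position 3: Dedenan has s, Tarevan has h. Taking the neighbouring segments as reconstructed: Dedenan s could go back to *t or *k or *s; Tarevan h could go back to *k or *h — the one source consistent with every daughter is *k.
Position 4: Dedenan has i, Tarevan has e. Tarevan preserves e here (none of its changes turn any other segment into e), so the proto-segment is *e.
Position 6: Dedenan has a, Tarevan has o. Dedenan preserves a here (none of its changes turn any other segment into a), so the proto-segment is *a.
Verify the candidate proto-form against each daughter:
Dedenan: start from *zakelab.
  rule 1 (palatalisation): zakelab → zaselab
  rule 2 (vowel merger): zaselab → zasilab
  rule 3: no change — zasilab
  ⇒ Dedenan zasilab
Tarevan: start from *zakelab.
  rule 1 (unconditioned shift): zakelab → zahelab
  rule 2 (vowel merger): zahelab → zohelob
  rule 3: no change — zohelob
  ⇒ Tarevan zohelob
Only *zakelab yields all of Dedenan zasilab, Tarevan zohelob.

*zakelab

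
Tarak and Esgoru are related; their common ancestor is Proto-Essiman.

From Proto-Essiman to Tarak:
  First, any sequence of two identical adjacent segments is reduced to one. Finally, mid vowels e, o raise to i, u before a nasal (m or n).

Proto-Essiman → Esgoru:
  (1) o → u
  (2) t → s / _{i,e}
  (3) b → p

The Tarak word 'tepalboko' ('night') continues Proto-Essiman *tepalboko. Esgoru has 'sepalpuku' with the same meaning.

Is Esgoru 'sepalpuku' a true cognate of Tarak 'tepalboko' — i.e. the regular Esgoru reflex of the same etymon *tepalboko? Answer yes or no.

Derive the expected Esgoru reflex of *tepalboko:
Esgoru: *tepalboko > tepalbuku > sepalbuku > sepalpuku  (by vowel merger, palatalisation, unconditioned shift)
Esgoru 'sepalpuku' matches the regular reflex exactly, so the pair is cognate.

yes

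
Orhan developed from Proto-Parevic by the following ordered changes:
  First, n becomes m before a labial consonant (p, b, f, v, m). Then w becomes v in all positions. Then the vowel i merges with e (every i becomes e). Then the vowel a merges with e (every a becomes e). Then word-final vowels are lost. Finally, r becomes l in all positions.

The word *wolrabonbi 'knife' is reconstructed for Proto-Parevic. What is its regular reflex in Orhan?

Orhan: *wolrabonbi
  wolrabonbi → wolrabombi   [nasal place assimilation]
  wolrabombi → volrabombi   [unconditioned shift]
  volrabombi → volrabombe   [vowel merger]
  volrabombe → volrebombe   [vowel merger]
  volrebombe → volrebomb   [apocope]
  volrebomb → vollebomb   [unconditioned shift]
  giving Orhan vollebomb.

vollebomb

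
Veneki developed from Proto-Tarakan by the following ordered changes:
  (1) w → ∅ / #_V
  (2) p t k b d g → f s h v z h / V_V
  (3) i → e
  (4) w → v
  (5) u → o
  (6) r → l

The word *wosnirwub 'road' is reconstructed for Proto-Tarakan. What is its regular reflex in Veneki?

Veneki: *wosnirwub > osnirwub > osnerwub > osnervub > osnervob > osnelvob  (by glide loss, vowel merger, unconditioned shift, vowel merger, unconditioned shift)

osnelvob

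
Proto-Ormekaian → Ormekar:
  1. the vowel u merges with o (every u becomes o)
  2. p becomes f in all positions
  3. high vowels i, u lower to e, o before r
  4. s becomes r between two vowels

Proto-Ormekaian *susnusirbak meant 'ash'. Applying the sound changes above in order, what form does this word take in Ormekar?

Ormekar: *susnusirbak
  susnusirbak → sosnosirbak   [vowel merger]
  sosnosirbak (rule 2 does not apply)
  sosnosirbak → sosnoserbak   [pre-rhotic lowering]
  sosnoserbak → sosnorerbak   [rhotacism]
  giving Ormekar sosnorerbak.

sosnorerbak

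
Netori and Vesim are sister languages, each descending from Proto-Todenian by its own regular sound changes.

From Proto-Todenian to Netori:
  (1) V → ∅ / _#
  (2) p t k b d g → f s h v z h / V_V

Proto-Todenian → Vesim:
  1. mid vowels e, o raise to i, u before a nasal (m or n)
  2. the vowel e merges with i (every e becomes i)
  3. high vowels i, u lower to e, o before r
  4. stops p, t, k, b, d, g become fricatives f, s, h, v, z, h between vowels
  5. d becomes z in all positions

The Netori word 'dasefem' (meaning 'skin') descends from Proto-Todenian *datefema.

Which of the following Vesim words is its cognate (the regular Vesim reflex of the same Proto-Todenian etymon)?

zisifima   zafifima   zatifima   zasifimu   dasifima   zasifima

Vesim: start from *datefema.
  rule 1 (pre-nasal raising): datefema → datefima
  rule 2 (vowel merger): datefima → datifima
  rule 3: no change — datifima
  rule 4 (intervocalic lenition): datifima → dasifima
  rule 5 (unconditioned shift): dasifima → zasifima
  ⇒ Vesim zasifima
The other candidates each miss or misapply at least one Vesim change.

zasifima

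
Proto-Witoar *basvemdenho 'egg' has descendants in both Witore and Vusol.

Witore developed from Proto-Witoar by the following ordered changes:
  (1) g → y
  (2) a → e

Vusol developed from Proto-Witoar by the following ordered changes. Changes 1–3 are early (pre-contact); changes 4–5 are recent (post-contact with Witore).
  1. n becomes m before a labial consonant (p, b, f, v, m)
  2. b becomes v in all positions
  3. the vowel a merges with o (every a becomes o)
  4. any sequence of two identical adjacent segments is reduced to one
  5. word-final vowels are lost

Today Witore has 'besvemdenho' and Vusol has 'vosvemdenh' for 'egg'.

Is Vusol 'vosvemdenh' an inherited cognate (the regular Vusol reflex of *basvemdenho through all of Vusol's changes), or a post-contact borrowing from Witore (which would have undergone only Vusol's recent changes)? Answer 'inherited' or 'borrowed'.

If inherited, *basvemdenho would pass through all of Vusol's changes:
Vusol: start from *basvemdenho.
  rule 1: no change — basvemdenho
  rule 2 (unconditioned shift): basvemdenho → vasvemdenho
  rule 3 (vowel merger): vasvemdenho → vosvemdenho
  rule 4: no change — vosvemdenho
  rule 5 (apocope): vosvemdenho → vosvemdenh
  ⇒ Vusol vosvemdenh
If borrowed from Witore 'besvemdenho' after the early changes, it would undergo only the recent ones:
  rule 4 (degemination): no change (besvemdenho)
  rule 5 (apocope): besvemdenho → besvemdenh
  ⇒ as a loan: besvemdenh
Vusol 'vosvemdenh' matches the inherited outcome exactly, so it is an inherited cognate, not a loan.

inherited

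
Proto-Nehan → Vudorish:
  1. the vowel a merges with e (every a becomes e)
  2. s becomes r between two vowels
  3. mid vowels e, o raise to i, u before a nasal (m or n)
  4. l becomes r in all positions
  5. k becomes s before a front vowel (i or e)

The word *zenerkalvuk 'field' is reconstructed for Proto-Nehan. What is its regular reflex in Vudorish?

zinerservuk

Vudorish: start from *zenerkalvuk.
  rule 1 (vowel merger): zenerkalvuk → zenerkelvuk
  rule 2: no change — zenerkelvuk
  rule 3 (pre-nasal raising): zenerkelvuk → zinerkelvuk
  rule 4 (unconditioned shift): zinerkelvuk → zinerkervuk
  rule 5 (palatalisation): zinerkervuk → zinerservuk
  ⇒ Vudorish zinerservuk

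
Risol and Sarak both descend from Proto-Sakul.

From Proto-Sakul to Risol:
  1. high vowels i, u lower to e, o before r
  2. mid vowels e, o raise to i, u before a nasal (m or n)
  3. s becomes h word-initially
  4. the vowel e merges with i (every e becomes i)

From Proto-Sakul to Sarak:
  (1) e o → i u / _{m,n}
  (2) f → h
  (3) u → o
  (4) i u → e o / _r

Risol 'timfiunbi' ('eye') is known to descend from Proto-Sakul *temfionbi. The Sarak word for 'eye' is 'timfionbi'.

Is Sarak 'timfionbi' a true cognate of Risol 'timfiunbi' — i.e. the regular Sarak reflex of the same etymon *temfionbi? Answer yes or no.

Derive the expected Sarak reflex of *temfionbi:
Sarak: *temfionbi
  temfionbi → timfiunbi   [pre-nasal raising]
  timfiunbi → timhiunbi   [unconditioned shift]
  timhiunbi → timhionbi   [vowel merger]
  timhionbi (rule 4 does not apply)
  giving Sarak timhionbi.
The regular Sarak reflex would be 'timhionbi', but the attested form is 'timfionbi'. The correspondence is irregular, so they are not cognates (the Sarak form has a different source).

no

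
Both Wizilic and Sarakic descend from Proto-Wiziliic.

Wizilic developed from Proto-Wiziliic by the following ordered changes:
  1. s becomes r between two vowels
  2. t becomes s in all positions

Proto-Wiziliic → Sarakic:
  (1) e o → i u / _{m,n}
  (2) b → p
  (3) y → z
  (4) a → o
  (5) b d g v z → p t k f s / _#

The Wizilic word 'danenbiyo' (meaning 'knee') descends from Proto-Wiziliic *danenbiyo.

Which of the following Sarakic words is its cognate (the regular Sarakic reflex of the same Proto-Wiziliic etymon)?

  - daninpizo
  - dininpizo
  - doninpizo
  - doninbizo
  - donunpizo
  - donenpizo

doninpizo

Sarakic: *danenbiyo
  danenbiyo → daninbiyo   [pre-nasal raising]
  daninbiyo → daninpiyo   [unconditioned shift]
  daninpiyo → daninpizo   [unconditioned shift]
  daninpizo → doninpizo   [vowel merger]
  doninpizo (rule 5 does not apply)
  giving Sarakic doninpizo.
Only 'doninpizo' matches the regular Sarakic development of *danenbiyo.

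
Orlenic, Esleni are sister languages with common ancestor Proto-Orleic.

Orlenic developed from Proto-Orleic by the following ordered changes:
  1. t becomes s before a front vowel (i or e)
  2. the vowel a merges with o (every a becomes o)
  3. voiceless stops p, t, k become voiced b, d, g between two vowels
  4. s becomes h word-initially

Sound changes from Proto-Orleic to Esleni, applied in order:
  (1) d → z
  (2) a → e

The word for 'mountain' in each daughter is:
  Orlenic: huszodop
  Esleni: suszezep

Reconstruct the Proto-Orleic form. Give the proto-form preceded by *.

*suszadap

Position 5: Orlenic has o, Esleni has e. Taking the neighbouring segments as reconstructed: Orlenic o could go back to *a or *o; Esleni e could go back to *a or *e — the one source consistent with every daughter is *a.
Position 7: Orlenic has o, Esleni has e. Taking the neighbouring segments as reconstructed: Orlenic o could go back to *a or *o; Esleni e could go back to *a or *e — the one source consistent with every daughter is *a.
Position 1: Orlenic has h, Esleni has s. Esleni preserves s here (none of its changes turn any other segment into s), so the proto-segment is *s.
This points to *suszadap. Verify forward in each daughter:
Orlenic: *suszadap
  suszadap (rule 1 does not apply)
  suszadap → suszodop   [vowel merger]
  suszodop (rule 3 does not apply)
  suszodop → huszodop   [debuccalisation]
  giving Orlenic huszodop.
Esleni: *suszadap
  suszadap → suszazap   [unconditioned shift]
  suszazap → suszezep   [vowel merger]
  giving Esleni suszezep.
No other proto-form is consistent with every reflex, so the reconstruction is *suszadap.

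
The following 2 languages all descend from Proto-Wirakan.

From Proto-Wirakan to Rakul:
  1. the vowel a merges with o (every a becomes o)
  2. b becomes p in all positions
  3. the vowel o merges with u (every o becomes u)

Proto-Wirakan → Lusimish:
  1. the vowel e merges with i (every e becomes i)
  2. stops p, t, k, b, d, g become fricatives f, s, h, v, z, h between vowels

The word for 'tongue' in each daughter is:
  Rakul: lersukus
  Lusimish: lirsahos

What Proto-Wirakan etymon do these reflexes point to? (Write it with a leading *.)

*lersakos

Position 7: Rakul has u, Lusimish has o. Lusimish preserves o here (none of its changes turn any other segment into o), so the proto-segment is *o.
Position 5: Rakul has u, Lusimish has a. Lusimish preserves a here (none of its changes turn any other segment into a), so the proto-segment is *a.
Position 6: Rakul has k, Lusimish has h. Rakul preserves k here (none of its changes turn any other segment into k), so the proto-segment is *k.
Verify the candidate proto-form against each daughter:
Rakul: *lersakos > lersokos > lersukus  (by vowel merger, vowel merger)
Lusimish: *lersakos > lirsakos > lirsahos  (by vowel merger, intervocalic lenition)
Only *lersakos yields all of Rakul lersukus, Lusimish lirsahos.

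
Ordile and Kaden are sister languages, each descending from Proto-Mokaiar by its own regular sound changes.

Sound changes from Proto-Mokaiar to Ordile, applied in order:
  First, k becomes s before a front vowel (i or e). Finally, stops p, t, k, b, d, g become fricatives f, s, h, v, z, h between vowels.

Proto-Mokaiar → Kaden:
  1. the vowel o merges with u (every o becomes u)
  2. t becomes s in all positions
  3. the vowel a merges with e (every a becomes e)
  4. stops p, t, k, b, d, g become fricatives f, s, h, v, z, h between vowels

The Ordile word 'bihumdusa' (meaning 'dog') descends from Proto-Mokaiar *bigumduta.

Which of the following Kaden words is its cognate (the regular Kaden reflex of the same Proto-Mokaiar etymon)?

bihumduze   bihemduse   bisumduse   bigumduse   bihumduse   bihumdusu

bihumduse

Kaden: start from *bigumduta.
  rule 1: no change — bigumduta
  rule 2 (unconditioned shift): bigumduta → bigumdusa
  rule 3 (vowel merger): bigumdusa → bigumduse
  rule 4 (intervocalic lenition): bigumduse → bihumduse
  ⇒ Kaden bihumduse
The other candidates each miss or misapply at least one Kaden change.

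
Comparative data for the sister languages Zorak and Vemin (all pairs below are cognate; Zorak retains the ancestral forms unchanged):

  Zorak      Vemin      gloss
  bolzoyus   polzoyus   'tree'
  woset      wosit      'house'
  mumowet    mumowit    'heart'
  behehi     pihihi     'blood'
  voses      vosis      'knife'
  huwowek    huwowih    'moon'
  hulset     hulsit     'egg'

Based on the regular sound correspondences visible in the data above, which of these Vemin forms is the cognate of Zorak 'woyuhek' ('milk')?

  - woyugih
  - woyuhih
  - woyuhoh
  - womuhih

woset ~ wosit, mumowet ~ mumowit — Zorak e corresponds to Vemin i after a consonant, before a consonant other than r, m, n, p, b, f, v.
huwowek ~ huwowih — Zorak k corresponds to Vemin h word-finally.
Applying these to Zorak 'woyuhek':
  woyuhek → woyuhik   (e→i after a consonant, before a consonant other than r, m, n, p, b, f, v)
  woyuhik → woyuhih   (k→h word-finally)
So the Vemin cognate is 'woyuhih'.

woyuhih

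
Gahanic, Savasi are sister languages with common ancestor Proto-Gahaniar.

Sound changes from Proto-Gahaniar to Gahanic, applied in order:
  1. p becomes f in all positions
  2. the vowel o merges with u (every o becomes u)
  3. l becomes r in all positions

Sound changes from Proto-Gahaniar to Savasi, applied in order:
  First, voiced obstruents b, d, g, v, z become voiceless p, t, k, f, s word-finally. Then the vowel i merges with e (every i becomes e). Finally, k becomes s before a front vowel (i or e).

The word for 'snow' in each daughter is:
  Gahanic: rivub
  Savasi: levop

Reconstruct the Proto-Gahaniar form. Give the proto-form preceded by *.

*livob

Position 5: Gahanic has b, Savasi has p. Gahanic preserves b here (none of its changes turn any other segment into b), so the proto-segment is *b.
Position 2: Gahanic has i, Savasi has e. Gahanic preserves i here (none of its changes turn any other segment into i), so the proto-segment is *i.
Continuing position by position gives *livob; check it forward:
Gahanic: *livob > livub > rivub  (by vowel merger, unconditioned shift)
Savasi: *livob > livop > levop  (by final devoicing, vowel merger)
No other proto-form is consistent with every reflex, so the reconstruction is *livob.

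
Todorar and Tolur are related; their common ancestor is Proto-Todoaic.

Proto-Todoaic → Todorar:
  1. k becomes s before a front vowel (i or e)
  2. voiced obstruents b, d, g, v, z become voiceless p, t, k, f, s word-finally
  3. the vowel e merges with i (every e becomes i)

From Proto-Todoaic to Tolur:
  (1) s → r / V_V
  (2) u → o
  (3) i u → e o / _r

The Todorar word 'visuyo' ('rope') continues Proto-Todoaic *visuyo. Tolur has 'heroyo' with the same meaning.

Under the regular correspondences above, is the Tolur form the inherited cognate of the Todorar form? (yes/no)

Derive the expected Tolur reflex of *visuyo:
Tolur: start from *visuyo.
  rule 1 (rhotacism): visuyo → viruyo
  rule 2 (vowel merger): viruyo → viroyo
  rule 3 (pre-rhotic lowering): viroyo → veroyo
  ⇒ Tolur veroyo
The regular Tolur reflex would be 'veroyo', but the attested form is 'heroyo'. The correspondence is irregular, so they are not cognates (the Tolur form has a different source).

no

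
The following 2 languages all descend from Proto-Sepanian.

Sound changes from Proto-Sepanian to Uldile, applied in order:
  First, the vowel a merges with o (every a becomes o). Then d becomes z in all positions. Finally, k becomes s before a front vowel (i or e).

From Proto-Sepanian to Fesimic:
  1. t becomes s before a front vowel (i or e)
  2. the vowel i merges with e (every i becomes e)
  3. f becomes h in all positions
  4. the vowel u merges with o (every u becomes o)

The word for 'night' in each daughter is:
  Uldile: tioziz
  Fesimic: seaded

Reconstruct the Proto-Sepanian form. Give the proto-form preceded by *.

Position 5: Uldile has i, Fesimic has e. Uldile preserves i here (none of its changes turn any other segment into i), so the proto-segment is *i.
Position 1: Uldile has t, Fesimic has s. Uldile preserves t here (none of its changes turn any other segment into t), so the proto-segment is *t.
Verify the candidate proto-form against each daughter:
Uldile: *tiadid > tiodid > tioziz  (by vowel merger, unconditioned shift)
Fesimic: *tiadid
  tiadid → siadid   [palatalisation]
  siadid → seaded   [vowel merger]
  seaded (rule 3 does not apply)
  seaded (rule 4 does not apply)
  giving Fesimic seaded.
*tiadid is the unique common source.

*tiadid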